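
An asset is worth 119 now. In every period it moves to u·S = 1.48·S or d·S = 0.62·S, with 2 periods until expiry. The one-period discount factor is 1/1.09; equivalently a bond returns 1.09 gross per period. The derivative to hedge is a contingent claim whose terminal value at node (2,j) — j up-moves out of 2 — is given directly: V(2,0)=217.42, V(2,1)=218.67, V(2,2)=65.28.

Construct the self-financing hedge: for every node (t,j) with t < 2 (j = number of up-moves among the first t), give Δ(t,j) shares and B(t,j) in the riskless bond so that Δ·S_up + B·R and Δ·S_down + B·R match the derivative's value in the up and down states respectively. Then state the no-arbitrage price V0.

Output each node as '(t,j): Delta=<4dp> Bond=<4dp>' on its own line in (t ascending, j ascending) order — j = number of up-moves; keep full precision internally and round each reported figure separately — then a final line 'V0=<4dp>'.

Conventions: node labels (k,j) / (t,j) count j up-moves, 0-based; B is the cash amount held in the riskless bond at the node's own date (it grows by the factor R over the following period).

Under the risk-neutral measure, an up-move has probability p* = (R−d)/(u−d) = 0.5465 and values discount at R = 1.09.
Payoffs at expiry: V(2,0)=217.4200, V(2,1)=218.6700, V(2,2)=65.2800
Node (1,0) S=73.7800: V=(p*·218.6700+(1−p*)·217.4200)/1.09=200.0946; Δ=(218.6700−217.4200)/(109.1944−45.7436)=0.0197; B=V−Δ·S=198.6411
Node (1,1) S=176.1200: V=(p*·65.2800+(1−p*)·218.6700)/1.09=123.7070; Δ=(65.2800−218.6700)/(260.6576−109.1944)=-1.0127; B=V−Δ·S=302.0674
Node (0,0) S=119.0000: V=(p*·123.7070+(1−p*)·200.0946)/1.09=145.2733; Δ=(123.7070−200.0946)/(176.1200−73.7800)=-0.7464; B=V−Δ·S=234.0961
Sanity check at the root: Δ(0,0)·S0 + B(0,0) reproduces V0 = 145.2733.

(0,0): Delta=-0.7464 Bond=234.0961
(1,0): Delta=0.0197 Bond=198.6411
(1,1): Delta=-1.0127 Bond=302.0674
V0=145.2733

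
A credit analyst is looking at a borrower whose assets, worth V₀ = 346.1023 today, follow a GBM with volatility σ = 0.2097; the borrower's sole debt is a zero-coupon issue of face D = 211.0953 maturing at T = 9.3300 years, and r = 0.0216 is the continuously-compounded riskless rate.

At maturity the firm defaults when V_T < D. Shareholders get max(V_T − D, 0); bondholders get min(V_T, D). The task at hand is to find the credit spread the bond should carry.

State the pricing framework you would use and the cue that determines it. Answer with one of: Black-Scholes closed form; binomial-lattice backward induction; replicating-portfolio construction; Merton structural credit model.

framework: Merton structural credit model

Key observation: a levered firm with one bullet debt due at 9.3300 years is the canonical structural-credit setup: equity is a call on the firm's assets struck at the face value.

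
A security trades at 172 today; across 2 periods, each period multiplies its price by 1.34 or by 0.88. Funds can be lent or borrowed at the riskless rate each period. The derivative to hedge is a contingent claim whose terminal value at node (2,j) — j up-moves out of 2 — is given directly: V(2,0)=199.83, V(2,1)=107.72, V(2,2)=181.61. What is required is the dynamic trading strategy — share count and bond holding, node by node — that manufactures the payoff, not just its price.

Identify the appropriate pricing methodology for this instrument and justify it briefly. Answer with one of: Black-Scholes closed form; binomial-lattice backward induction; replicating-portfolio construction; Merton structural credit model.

framework: replicating-portfolio construction

Key observation: since the answer must list Δ and B at each node of the 1.34/0.88 lattice on 172, the replicating-portfolio method — solving the two-state system at every node — is the one that applies.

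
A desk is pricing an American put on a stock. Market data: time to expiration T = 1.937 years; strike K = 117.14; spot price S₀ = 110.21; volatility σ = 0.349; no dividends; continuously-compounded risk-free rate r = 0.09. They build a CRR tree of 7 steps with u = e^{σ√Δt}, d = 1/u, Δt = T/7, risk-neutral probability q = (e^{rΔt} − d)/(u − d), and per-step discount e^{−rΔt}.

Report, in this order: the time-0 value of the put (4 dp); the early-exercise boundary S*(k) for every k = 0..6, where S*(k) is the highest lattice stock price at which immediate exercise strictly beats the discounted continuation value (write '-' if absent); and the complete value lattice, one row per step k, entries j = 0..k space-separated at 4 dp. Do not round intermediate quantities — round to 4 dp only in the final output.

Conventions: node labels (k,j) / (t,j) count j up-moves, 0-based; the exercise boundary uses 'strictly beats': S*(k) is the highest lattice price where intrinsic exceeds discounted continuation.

price = 17.8098
boundary = - - 76.3413 63.5373 76.3413 91.7255 76.3413
tree:
17.8098
27.3951 9.9105
40.7987 16.4693 4.3956
53.6027 26.4658 8.1295 1.1957
64.2592 40.7987 14.6458 2.5673 0.0000
73.1284 53.6027 25.4145 5.5125 0.0000 0.0000
80.5100 64.2592 40.7987 11.8363 0.0000 0.0000 0.0000
86.6536 73.1284 53.6027 25.4145 0.0000 0.0000 0.0000 0.0000

Δt=0.27671  u=1.20152  d=0.83228  q=0.52253  discount=0.97540
step 7 (expiry): payoffs max(K−S,0) = 86.6536 73.1284 53.6027 25.4145 0.0000 0.0000 0.0000 0.0000
step 6: (k=6,j=0): S=36.6300, K−S=80.5100, hold=77.6287 ⇒ V=80.5100 exercise | (k=6,j=1): S=52.8808, K−S=64.2592, hold=61.3779 ⇒ V=64.2592 exercise | (k=6,j=2): S=76.3413, K−S=40.7987, hold=37.9174 ⇒ V=40.7987 exercise | (k=6,j=3): S=110.2100, K−S=6.9300, hold=11.8363 ⇒ V=11.8363 continue | (k=6,j=4): S=159.1045, K−S=0.0000, hold=0.0000 ⇒ V=0.0000 continue | (k=6,j=5): S=229.6909, K−S=0.0000, hold=0.0000 ⇒ V=0.0000 continue | (k=6,j=6): S=331.5928, K−S=0.0000, hold=0.0000 ⇒ V=0.0000 continue  boundary S*=76.3413
step 5: (k=5,j=0): S=44.0116, K−S=73.1284, hold=70.2471 ⇒ V=73.1284 exercise | (k=5,j=1): S=63.5373, K−S=53.6027, hold=50.7214 ⇒ V=53.6027 exercise | (k=5,j=2): S=91.7255, K−S=25.4145, hold=25.0338 ⇒ V=25.4145 exercise | (k=5,j=3): S=132.4194, K−S=0.0000, hold=5.5125 ⇒ V=5.5125 continue | (k=5,j=4): S=191.1671, K−S=0.0000, hold=0.0000 ⇒ V=0.0000 continue | (k=5,j=5): S=275.9780, K−S=0.0000, hold=0.0000 ⇒ V=0.0000 continue  boundary S*=91.7255
step 4: (k=4,j=0): S=52.8808, K−S=64.2592, hold=61.3779 ⇒ V=64.2592 exercise | (k=4,j=1): S=76.3413, K−S=40.7987, hold=37.9174 ⇒ V=40.7987 exercise | (k=4,j=2): S=110.2100, K−S=6.9300, hold=14.6458 ⇒ V=14.6458 continue | (k=4,j=3): S=159.1045, K−S=0.0000, hold=2.5673 ⇒ V=2.5673 continue | (k=4,j=4): S=229.6909, K−S=0.0000, hold=0.0000 ⇒ V=0.0000 continue  boundary S*=76.3413
step 3: (k=3,j=0): S=63.5373, K−S=53.6027, hold=50.7214 ⇒ V=53.6027 exercise | (k=3,j=1): S=91.7255, K−S=25.4145, hold=26.4658 ⇒ V=26.4658 continue | (k=3,j=2): S=132.4194, K−S=0.0000, hold=8.1295 ⇒ V=8.1295 continue | (k=3,j=3): S=191.1671, K−S=0.0000, hold=1.1957 ⇒ V=1.1957 continue  boundary S*=63.5373
step 2: (k=2,j=0): S=76.3413, K−S=40.7987, hold=38.4532 ⇒ V=40.7987 exercise | (k=2,j=1): S=110.2100, K−S=6.9300, hold=16.4693 ⇒ V=16.4693 continue | (k=2,j=2): S=159.1045, K−S=0.0000, hold=4.3956 ⇒ V=4.3956 continue  boundary S*=76.3413
step 1: (k=1,j=0): S=91.7255, K−S=25.4145, hold=27.3951 ⇒ V=27.3951 continue | (k=1,j=1): S=132.4194, K−S=0.0000, hold=9.9105 ⇒ V=9.9105 continue  boundary S*=-
step 0: (k=0,j=0): S=110.2100, K−S=6.9300, hold=17.8098 ⇒ V=17.8098 continue  boundary S*=-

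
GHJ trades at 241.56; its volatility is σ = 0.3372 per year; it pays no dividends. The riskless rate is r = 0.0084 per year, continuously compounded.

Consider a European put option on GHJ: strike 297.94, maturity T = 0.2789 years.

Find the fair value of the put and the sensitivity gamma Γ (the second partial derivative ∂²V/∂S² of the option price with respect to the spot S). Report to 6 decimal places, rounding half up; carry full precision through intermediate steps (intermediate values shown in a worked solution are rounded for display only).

σ√T = 0.3372·√0.2789 = 0.178079
d₁ = (ln(S/K) + (r+σ²/2)T) / (σ√T) = (ln(241.56/297.94) + (0.0084+0.3372²/2)·0.2789) / 0.178079 = (-0.209774 + 0.018199) / 0.178079 = -1.075791
d₂ = d₁ − σ√T = -1.075791 − 0.178079 = -1.253870
e^{−rT} = 0.997660
N(−d₁) = 0.858990,  N(−d₂) = 0.895055
Put price V = K·e^{−rT}·N(−d₂) − S·N(−d₁) = 266.048782 − 207.497559 = 58.551223
φ(d₁) = (1/√(2π))·e^{−d₁²/2} = 0.223666
Γ = φ(d₁) / (S·σ·√T) = 0.005200

price = 58.551223
Γ = 0.005200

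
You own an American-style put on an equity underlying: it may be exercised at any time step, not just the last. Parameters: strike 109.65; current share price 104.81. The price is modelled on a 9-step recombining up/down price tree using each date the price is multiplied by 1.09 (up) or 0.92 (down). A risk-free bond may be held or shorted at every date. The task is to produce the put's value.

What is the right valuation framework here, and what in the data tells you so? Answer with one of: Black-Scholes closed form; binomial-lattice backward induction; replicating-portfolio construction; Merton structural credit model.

framework: binomial-lattice backward induction

Key observation: an American put (K = 109.65, S₀ = 104.81) on a 9-date tree has no closed form — the optimal stopping decision is embedded and must be resolved recursively from expiry.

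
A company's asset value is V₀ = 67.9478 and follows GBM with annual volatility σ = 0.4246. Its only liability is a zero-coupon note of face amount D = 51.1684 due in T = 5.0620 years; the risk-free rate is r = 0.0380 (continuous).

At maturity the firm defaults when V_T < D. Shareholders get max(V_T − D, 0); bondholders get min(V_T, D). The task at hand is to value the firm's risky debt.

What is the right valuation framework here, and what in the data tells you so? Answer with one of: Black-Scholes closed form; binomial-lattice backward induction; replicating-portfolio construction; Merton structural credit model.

Key observation: a levered firm with one bullet debt due at 5.0620 years is the canonical structural-credit setup: equity is a call on the firm's assets struck at the face value.

framework: Merton structural credit model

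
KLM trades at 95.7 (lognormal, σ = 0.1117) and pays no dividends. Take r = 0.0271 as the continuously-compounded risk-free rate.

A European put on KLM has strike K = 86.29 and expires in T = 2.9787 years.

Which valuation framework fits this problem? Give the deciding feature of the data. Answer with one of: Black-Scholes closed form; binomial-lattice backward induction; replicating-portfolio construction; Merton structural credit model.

Key observation: everything needed for the exact continuous-time valuation of the European put on KLM (strike 86.29) is given, and no feature rules the closed form out.

framework: Black-Scholes closed form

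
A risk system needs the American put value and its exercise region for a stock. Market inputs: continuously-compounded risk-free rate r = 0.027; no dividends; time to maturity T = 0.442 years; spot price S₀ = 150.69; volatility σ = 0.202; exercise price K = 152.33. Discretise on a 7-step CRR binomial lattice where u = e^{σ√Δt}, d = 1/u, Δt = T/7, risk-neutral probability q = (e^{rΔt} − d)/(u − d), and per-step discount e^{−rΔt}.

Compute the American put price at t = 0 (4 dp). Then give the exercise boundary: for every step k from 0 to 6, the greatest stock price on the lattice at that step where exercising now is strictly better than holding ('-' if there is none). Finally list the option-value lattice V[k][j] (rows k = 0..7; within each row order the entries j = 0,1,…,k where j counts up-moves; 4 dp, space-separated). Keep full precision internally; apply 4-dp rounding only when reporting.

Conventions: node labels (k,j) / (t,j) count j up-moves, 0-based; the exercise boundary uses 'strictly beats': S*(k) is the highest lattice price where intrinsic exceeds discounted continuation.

price = 8.3990
boundary = - - - 129.4051 123.0005 129.4051 136.1431
tree:
8.3990
12.1703 4.7176
17.0380 7.4233 2.0721
22.9249 11.3049 3.6302 0.5464
29.3295 16.5221 6.2110 1.1038 0.0000
35.4171 22.9249 10.2798 2.2296 0.0000 0.0000
41.2034 29.3295 16.1869 4.5039 0.0000 0.0000 0.0000
46.7033 35.4171 22.9249 9.0980 0.0000 0.0000 0.0000 0.0000

Δt=0.06314  u=1.05207  d=0.95051  q=0.50411  discount=0.99830
step 7 (expiry): payoffs max(K−S,0) = 46.7033 35.4171 22.9249 9.0980 0.0000 0.0000 0.0000 0.0000
step 6: (k=6,j=0): S=111.1266, K−S=41.2034, hold=40.9439 ⇒ V=41.2034 exercise | (k=6,j=1): S=123.0005, K−S=29.3295, hold=29.0700 ⇒ V=29.3295 exercise | (k=6,j=2): S=136.1431, K−S=16.1869, hold=15.9274 ⇒ V=16.1869 exercise | (k=6,j=3): S=150.6900, K−S=1.6400, hold=4.5039 ⇒ V=4.5039 continue | (k=6,j=4): S=166.7912, K−S=0.0000, hold=0.0000 ⇒ V=0.0000 continue | (k=6,j=5): S=184.6129, K−S=0.0000, hold=0.0000 ⇒ V=0.0000 continue | (k=6,j=6): S=204.3387, K−S=0.0000, hold=0.0000 ⇒ V=0.0000 continue  boundary S*=136.1431
step 5: (k=5,j=0): S=116.9129, K−S=35.4171, hold=35.1576 ⇒ V=35.4171 exercise | (k=5,j=1): S=129.4051, K−S=22.9249, hold=22.6654 ⇒ V=22.9249 exercise | (k=5,j=2): S=143.2320, K−S=9.0980, hold=10.2798 ⇒ V=10.2798 continue | (k=5,j=3): S=158.5363, K−S=0.0000, hold=2.2296 ⇒ V=2.2296 continue | (k=5,j=4): S=175.4759, K−S=0.0000, hold=0.0000 ⇒ V=0.0000 continue | (k=5,j=5): S=194.2255, K−S=0.0000, hold=0.0000 ⇒ V=0.0000 continue  boundary S*=129.4051
step 4: (k=4,j=0): S=123.0005, K−S=29.3295, hold=29.0700 ⇒ V=29.3295 exercise | (k=4,j=1): S=136.1431, K−S=16.1869, hold=16.5221 ⇒ V=16.5221 continue | (k=4,j=2): S=150.6900, K−S=1.6400, hold=6.2110 ⇒ V=6.2110 continue | (k=4,j=3): S=166.7912, K−S=0.0000, hold=1.1038 ⇒ V=1.1038 continue | (k=4,j=4): S=184.6129, K−S=0.0000, hold=0.0000 ⇒ V=0.0000 continue  boundary S*=123.0005
step 3: (k=3,j=0): S=129.4051, K−S=22.9249, hold=22.8342 ⇒ V=22.9249 exercise | (k=3,j=1): S=143.2320, K−S=9.0980, hold=11.3049 ⇒ V=11.3049 continue | (k=3,j=2): S=158.5363, K−S=0.0000, hold=3.6302 ⇒ V=3.6302 continue | (k=3,j=3): S=175.4759, K−S=0.0000, hold=0.5464 ⇒ V=0.5464 continue  boundary S*=129.4051
step 2: (k=2,j=0): S=136.1431, K−S=16.1869, hold=17.0380 ⇒ V=17.0380 continue | (k=2,j=1): S=150.6900, K−S=1.6400, hold=7.4233 ⇒ V=7.4233 continue | (k=2,j=2): S=166.7912, K−S=0.0000, hold=2.0721 ⇒ V=2.0721 continue  boundary S*=-
step 1: (k=1,j=0): S=143.2320, K−S=9.0980, hold=12.1703 ⇒ V=12.1703 continue | (k=1,j=1): S=158.5363, K−S=0.0000, hold=4.7176 ⇒ V=4.7176 continue  boundary S*=-
step 0: (k=0,j=0): S=150.6900, K−S=1.6400, hold=8.3990 ⇒ V=8.3990 continue  boundary S*=-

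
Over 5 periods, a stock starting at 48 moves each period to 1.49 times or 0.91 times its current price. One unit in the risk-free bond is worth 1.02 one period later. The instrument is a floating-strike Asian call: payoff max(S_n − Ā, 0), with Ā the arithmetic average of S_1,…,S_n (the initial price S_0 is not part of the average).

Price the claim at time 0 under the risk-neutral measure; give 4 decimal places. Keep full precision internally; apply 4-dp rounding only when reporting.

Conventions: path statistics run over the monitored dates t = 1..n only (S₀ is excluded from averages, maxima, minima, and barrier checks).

price = 5.2433

Set p* = 0.1897 (from d < R < u); the path-dependent value is the discounted p*-expectation over all price paths.
Enumerate all 2^5 = 32 price paths (U = up ×1.49, D = down ×0.91); each path with k up-moves has probability p*^k·(1−p*)^(5−k).
DDDDD: Ā=36.4939, payoff=0.0000, prob=0.349421
UDDDD: Ā=59.7538, payoff=0.0000, prob=0.081779
DUDDD: Ā=54.1858, payoff=0.0000, prob=0.081779
UUDDD: Ā=88.7218, payoff=0.0000, prob=0.019140
DDUDD: Ā=49.1189, payoff=0.0000, prob=0.081779
UDUDD: Ā=80.4255, payoff=0.0000, prob=0.019140
DUUDD: Ā=74.8575, payoff=5.4466, prob=0.019140
UUUDD: Ā=122.5689, payoff=8.9181, prob=0.004480
DDDUD: Ā=44.5081, payoff=4.5367, prob=0.081779
UDDUD: Ā=72.8759, payoff=7.4283, prob=0.019140
DUDUD: Ā=67.3079, payoff=12.9963, prob=0.019140
UUDUD: Ā=110.2074, payoff=21.2796, prob=0.004480
DDUUD: Ā=62.2410, payoff=18.0631, prob=0.019140
UDUUD: Ā=101.9111, payoff=29.5759, prob=0.004480
DUUUD: Ā=96.3431, payoff=35.1439, prob=0.004480
UUUUD: Ā=157.7486, payoff=57.5434, prob=0.001048
DDDDU: Ā=40.3122, payoff=8.7326, prob=0.081779
UDDDU: Ā=66.0057, payoff=14.2985, prob=0.019140
DUDDU: Ā=60.4377, payoff=19.8665, prob=0.019140
UUDDU: Ā=98.9584, payoff=32.5286, prob=0.004480
DDUDU: Ā=55.3708, payoff=24.9333, prob=0.019140
UDUDU: Ā=90.6621, payoff=40.8249, prob=0.004480
DUUDU: Ā=85.0941, payoff=46.3929, prob=0.004480
UUUDU: Ā=139.3299, payoff=75.9620, prob=0.001048
DDDUU: Ā=50.7599, payoff=29.5442, prob=0.019140
UDDUU: Ā=83.1124, payoff=48.3746, prob=0.004480
DUDUU: Ā=77.5444, payoff=53.9426, prob=0.004480
UUDUU: Ā=126.9684, payoff=88.3235, prob=0.001048
DDUUU: Ā=72.4776, payoff=59.0094, prob=0.004480
UDUUU: Ā=118.6721, payoff=96.6198, prob=0.001048
DUUUU: Ā=113.1041, payoff=102.1878, prob=0.001048
UUUUU: Ā=185.1924, payoff=167.3186, prob=0.000245
Price = Σ prob·payoff / R^5 = 5.788979 / 1.104081 = 5.2433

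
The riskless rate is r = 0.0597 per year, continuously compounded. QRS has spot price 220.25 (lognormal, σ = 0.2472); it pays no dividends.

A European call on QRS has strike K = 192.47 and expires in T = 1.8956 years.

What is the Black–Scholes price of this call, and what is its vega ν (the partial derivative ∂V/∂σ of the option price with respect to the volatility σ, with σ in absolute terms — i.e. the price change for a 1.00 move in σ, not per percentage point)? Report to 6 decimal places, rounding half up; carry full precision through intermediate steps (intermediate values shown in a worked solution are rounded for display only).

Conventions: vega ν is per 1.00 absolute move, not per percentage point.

price = 57.310698
ν = 80.774381

σ√T = 0.2472·√1.8956 = 0.340347
d₁ = (ln(S/K) + (r+σ²/2)T) / (σ√T) = (ln(220.25/192.47) + (0.0597+0.2472²/2)·1.8956) / 0.340347 = (0.134823 + 0.171085) / 0.340347 = 0.898813
d₂ = d₁ − σ√T = 0.898813 − 0.340347 = 0.558466
e^{−rT} = 0.893001
N(d₁) = 0.815624,  N(d₂) = 0.711737
Call price V = S·N(d₁) − K·e^{−rT}·N(d₂) = 179.641167 − 122.330469 = 57.310698
φ(d₁) = (1/√(2π))·e^{−d₁²/2} = 0.266369
ν = S·φ(d₁)·√T = 80.774381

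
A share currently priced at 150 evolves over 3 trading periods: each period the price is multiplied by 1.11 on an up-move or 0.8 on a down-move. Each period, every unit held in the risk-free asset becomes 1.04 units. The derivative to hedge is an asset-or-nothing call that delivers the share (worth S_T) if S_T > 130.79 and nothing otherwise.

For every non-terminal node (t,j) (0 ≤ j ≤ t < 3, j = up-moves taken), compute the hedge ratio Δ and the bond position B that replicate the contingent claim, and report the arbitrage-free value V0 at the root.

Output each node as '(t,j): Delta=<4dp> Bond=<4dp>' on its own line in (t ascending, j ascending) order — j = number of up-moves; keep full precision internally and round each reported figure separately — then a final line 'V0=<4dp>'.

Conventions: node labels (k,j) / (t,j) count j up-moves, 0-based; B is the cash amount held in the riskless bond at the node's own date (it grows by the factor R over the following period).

No-arbitrage ⇒ martingale measure with p* = (R−d)/(u−d) = 0.7742.
At maturity the claim pays: V(3,0)=0.0000, V(3,1)=0.0000, V(3,2)=147.8520, V(3,3)=205.1447
(2,0): S=96.0000. Δ = (V_up−V_dn)/(S_up−S_dn) = (0.0000−0.0000)/(106.5600−76.8000) = 0.0000. V = [p*·0.0000 + (1−p*)·0.0000]/1.04 = 0.0000. B = V − Δ·S = 0.0000.
(2,1): S=133.2000. Δ = (V_up−V_dn)/(S_up−S_dn) = (147.8520−0.0000)/(147.8520−106.5600) = 3.5806. V = [p*·147.8520 + (1−p*)·0.0000]/1.04 = 110.0635. B = V − Δ·S = -366.8784.
(2,2): S=184.8150. Δ = (V_up−V_dn)/(S_up−S_dn) = (205.1447−147.8520)/(205.1447−147.8520) = 1.0000. V = [p*·205.1447 + (1−p*)·147.8520]/1.04 = 184.8150. B = V − Δ·S = 0.0000.
(1,0): S=120.0000. Δ = (V_up−V_dn)/(S_up−S_dn) = (110.0635−0.0000)/(133.2000−96.0000) = 2.9587. V = [p*·110.0635 + (1−p*)·0.0000]/1.04 = 81.9331. B = V − Δ·S = -273.1105.
(1,1): S=166.5000. Δ = (V_up−V_dn)/(S_up−S_dn) = (184.8150−110.0635)/(184.8150−133.2000) = 1.4483. V = [p*·184.8150 + (1−p*)·110.0635]/1.04 = 161.4766. B = V − Δ·S = -79.6572.
(0,0): S=150.0000. Δ = (V_up−V_dn)/(S_up−S_dn) = (161.4766−81.9331)/(166.5000−120.0000) = 1.7106. V = [p*·161.4766 + (1−p*)·81.9331]/1.04 = 137.9953. B = V − Δ·S = -118.5964.
As a check, the time-0 holding Δ(0,0)·S0 + B(0,0) comes to 137.9953 — exactly V0.

(0,0): Delta=1.7106 Bond=-118.5964
(1,0): Delta=2.9587 Bond=-273.1105
(1,1): Delta=1.4483 Bond=-79.6572
(2,0): Delta=0.0000 Bond=0.0000
(2,1): Delta=3.5806 Bond=-366.8784
(2,2): Delta=1.0000 Bond=0.0000
V0=137.9953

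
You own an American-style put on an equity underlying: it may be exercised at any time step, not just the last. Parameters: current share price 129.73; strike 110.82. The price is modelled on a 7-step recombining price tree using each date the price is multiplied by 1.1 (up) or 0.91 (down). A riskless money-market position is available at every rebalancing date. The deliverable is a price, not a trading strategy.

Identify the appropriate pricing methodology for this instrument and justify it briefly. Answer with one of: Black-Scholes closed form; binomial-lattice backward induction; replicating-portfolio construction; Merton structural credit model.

Key observation: with exercise allowed before expiry on a discrete up/down model (7 steps from spot 129.73), the strike-110.82 put's value must be rolled back through the tree testing early exercise at each node.

framework: binomial-lattice backward induction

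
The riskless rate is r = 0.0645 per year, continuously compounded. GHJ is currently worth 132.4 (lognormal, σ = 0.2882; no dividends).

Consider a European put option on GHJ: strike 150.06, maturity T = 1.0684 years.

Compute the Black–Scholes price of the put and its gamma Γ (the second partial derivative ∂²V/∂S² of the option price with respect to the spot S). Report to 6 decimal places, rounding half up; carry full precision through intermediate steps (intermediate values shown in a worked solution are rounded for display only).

σ√T = 0.2882·√1.0684 = 0.297893
d₁ = (ln(S/K) + (r+σ²/2)T) / (σ√T) = (ln(132.4/150.06) + (0.0645+0.2882²/2)·1.0684) / 0.297893 = (-0.125208 + 0.113282) / 0.297893 = -0.040033
d₂ = d₁ − σ√T = -0.040033 − 0.297893 = -0.337926
e^{−rT} = 0.933409
N(−d₁) = 0.515967,  N(−d₂) = 0.632291
Put price V = K·e^{−rT}·N(−d₂) − S·N(−d₁) = 88.563276 − 68.313969 = 20.249307
φ(d₁) = (1/√(2π))·e^{−d₁²/2} = 0.398623
Γ = φ(d₁) / (S·σ·√T) = 0.010107

price = 20.249307
Γ = 0.010107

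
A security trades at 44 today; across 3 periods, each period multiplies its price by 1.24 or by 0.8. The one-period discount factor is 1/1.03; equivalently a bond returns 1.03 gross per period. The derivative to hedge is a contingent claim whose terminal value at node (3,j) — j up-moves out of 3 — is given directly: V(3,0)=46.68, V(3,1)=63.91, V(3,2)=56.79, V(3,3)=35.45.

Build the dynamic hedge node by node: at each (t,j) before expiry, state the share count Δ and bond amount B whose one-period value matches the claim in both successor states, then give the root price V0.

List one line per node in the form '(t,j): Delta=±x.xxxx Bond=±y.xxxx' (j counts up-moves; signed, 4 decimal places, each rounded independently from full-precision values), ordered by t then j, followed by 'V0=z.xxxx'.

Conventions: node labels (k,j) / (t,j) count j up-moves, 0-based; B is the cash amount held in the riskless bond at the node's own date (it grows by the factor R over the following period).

(0,0): Delta=-0.2658 Bond=62.1975
(1,0): Delta=0.2822 Bond=44.7751
(1,1): Delta=-0.5886 Bond=81.6745
(2,0): Delta=1.3906 Bond=14.9056
(2,1): Delta=-0.3707 Bond=74.6169
(2,2): Delta=-0.7169 Bond=92.8058
V0=50.5032

Arbitrage-free pricing uses the up-move probability p* = (R−d)/(u−d) = 0.5227, discounting each step at R = 1.03.
Expiry values: V(3,0)=46.6800, V(3,1)=63.9100, V(3,2)=56.7900, V(3,3)=35.4500
Node (2,0) S=28.1600: V=(p*·63.9100+(1−p*)·46.6800)/1.03=54.0647; Δ=(63.9100−46.6800)/(34.9184−22.5280)=1.3906; B=V−Δ·S=14.9056
Node (2,1) S=43.6480: V=(p*·56.7900+(1−p*)·63.9100)/1.03=58.4351; Δ=(56.7900−63.9100)/(54.1235−34.9184)=-0.3707; B=V−Δ·S=74.6169
Node (2,2) S=67.6544: V=(p*·35.4500+(1−p*)·56.7900)/1.03=44.3058; Δ=(35.4500−56.7900)/(83.8915−54.1235)=-0.7169; B=V−Δ·S=92.8058
Node (1,0) S=35.2000: V=(p*·58.4351+(1−p*)·54.0647)/1.03=54.7080; Δ=(58.4351−54.0647)/(43.6480−28.1600)=0.2822; B=V−Δ·S=44.7751
Node (1,1) S=54.5600: V=(p*·44.3058+(1−p*)·58.4351)/1.03=49.5625; Δ=(44.3058−58.4351)/(67.6544−43.6480)=-0.5886; B=V−Δ·S=81.6745
Node (0,0) S=44.0000: V=(p*·49.5625+(1−p*)·54.7080)/1.03=50.5032; Δ=(49.5625−54.7080)/(54.5600−35.2000)=-0.2658; B=V−Δ·S=62.1975
Check: Δ(0,0)·S0 + B(0,0) = 50.5032 = V0.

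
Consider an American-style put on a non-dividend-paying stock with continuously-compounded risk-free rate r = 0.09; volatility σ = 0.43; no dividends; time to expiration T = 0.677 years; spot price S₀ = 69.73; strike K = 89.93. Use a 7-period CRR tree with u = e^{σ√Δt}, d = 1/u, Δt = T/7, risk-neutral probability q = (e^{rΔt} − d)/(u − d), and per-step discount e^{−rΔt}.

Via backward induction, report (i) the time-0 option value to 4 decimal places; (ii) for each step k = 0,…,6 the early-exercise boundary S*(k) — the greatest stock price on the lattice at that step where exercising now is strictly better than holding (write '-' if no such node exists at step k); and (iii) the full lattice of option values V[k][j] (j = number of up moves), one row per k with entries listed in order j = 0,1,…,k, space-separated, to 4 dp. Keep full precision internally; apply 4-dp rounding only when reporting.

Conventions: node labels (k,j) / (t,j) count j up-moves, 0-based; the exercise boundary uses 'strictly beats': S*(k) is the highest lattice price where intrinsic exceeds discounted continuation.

params: Δt=0.09671 u=1.14308 d=0.87483 q=0.49921 e^(-rΔt)=0.99133
t_7 payoffs: 62.5845 54.1995 43.2435 28.9281 10.2231 0.0000 0.0000 0.0000
t_6: node(6,0) S=31.2581 payoff=58.6719 vs cont=57.8925 → 58.6719 [stop]  node(6,1) S=40.8427 payoff=49.0873 vs cont=48.3079 → 49.0873 [stop]  node(6,2) S=53.3663 payoff=36.5637 vs cont=35.7843 → 36.5637 [stop]  node(6,3) S=69.7300 payoff=20.2000 vs cont=19.4206 → 20.2000 [stop]  node(6,4) S=91.1113 payoff=0.0000 vs cont=5.0753 → 5.0753 [wait]  node(6,5) S=119.0486 payoff=0.0000 vs cont=0.0000 → 0.0000 [wait]  node(6,6) S=155.5524 payoff=0.0000 vs cont=0.0000 → 0.0000 [wait]  ⇒ S*(6)=69.7300
t_5: node(5,0) S=35.7305 payoff=54.1995 vs cont=53.4201 → 54.1995 [stop]  node(5,1) S=46.6865 payoff=43.2435 vs cont=42.4641 → 43.2435 [stop]  node(5,2) S=61.0019 payoff=28.9281 vs cont=28.1487 → 28.9281 [stop]  node(5,3) S=79.7069 payoff=10.2231 vs cont=12.5400 → 12.5400 [wait]  node(5,4) S=104.1473 payoff=0.0000 vs cont=2.5196 → 2.5196 [wait]  node(5,5) S=136.0820 payoff=0.0000 vs cont=0.0000 → 0.0000 [wait]  ⇒ S*(5)=61.0019
t_4: node(4,0) S=40.8427 payoff=49.0873 vs cont=48.3079 → 49.0873 [stop]  node(4,1) S=53.3663 payoff=36.5637 vs cont=35.7843 → 36.5637 [stop]  node(4,2) S=69.7300 payoff=20.2000 vs cont=20.5672 → 20.5672 [wait]  node(4,3) S=91.1113 payoff=0.0000 vs cont=7.4724 → 7.4724 [wait]  node(4,4) S=119.0486 payoff=0.0000 vs cont=1.2509 → 1.2509 [wait]  ⇒ S*(4)=53.3663
t_3: node(3,0) S=46.6865 payoff=43.2435 vs cont=42.4641 → 43.2435 [stop]  node(3,1) S=61.0019 payoff=28.9281 vs cont=28.3304 → 28.9281 [stop]  node(3,2) S=79.7069 payoff=10.2231 vs cont=13.9086 → 13.9086 [wait]  node(3,3) S=104.1473 payoff=0.0000 vs cont=4.3287 → 4.3287 [wait]  ⇒ S*(3)=61.0019
t_2: node(2,0) S=53.3663 payoff=36.5637 vs cont=35.7843 → 36.5637 [stop]  node(2,1) S=69.7300 payoff=20.2000 vs cont=21.2445 → 21.2445 [wait]  node(2,2) S=91.1113 payoff=0.0000 vs cont=9.0471 → 9.0471 [wait]  ⇒ S*(2)=53.3663
t_1: node(1,0) S=61.0019 payoff=28.9281 vs cont=28.6656 → 28.9281 [stop]  node(1,1) S=79.7069 payoff=10.2231 vs cont=15.0241 → 15.0241 [wait]  ⇒ S*(1)=61.0019
t_0: node(0,0) S=69.7300 payoff=20.2000 vs cont=21.7966 → 21.7966 [wait]  ⇒ S*(0)=-

price = 21.7966
boundary = - 61.0019 53.3663 61.0019 53.3663 61.0019 69.7300
tree:
21.7966
28.9281 15.0241
36.5637 21.2445 9.0471
43.2435 28.9281 13.9086 4.3287
49.0873 36.5637 20.5672 7.4724 1.2509
54.1995 43.2435 28.9281 12.5400 2.5196 0.0000
58.6719 49.0873 36.5637 20.2000 5.0753 0.0000 0.0000
62.5845 54.1995 43.2435 28.9281 10.2231 0.0000 0.0000 0.0000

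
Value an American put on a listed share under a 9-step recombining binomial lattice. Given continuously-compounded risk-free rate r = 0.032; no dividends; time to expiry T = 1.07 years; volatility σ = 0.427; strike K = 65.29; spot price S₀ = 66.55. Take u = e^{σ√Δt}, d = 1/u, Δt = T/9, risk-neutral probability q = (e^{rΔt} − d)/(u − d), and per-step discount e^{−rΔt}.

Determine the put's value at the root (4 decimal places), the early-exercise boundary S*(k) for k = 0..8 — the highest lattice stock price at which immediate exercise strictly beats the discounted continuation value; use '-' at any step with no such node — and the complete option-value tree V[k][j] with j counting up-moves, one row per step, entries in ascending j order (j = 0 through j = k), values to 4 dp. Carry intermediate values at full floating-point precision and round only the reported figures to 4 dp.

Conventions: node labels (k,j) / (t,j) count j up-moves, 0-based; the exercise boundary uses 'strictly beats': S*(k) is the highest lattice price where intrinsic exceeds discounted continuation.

Δt=0.11889  u=1.15862  d=0.86309  q=0.47616  discount=0.99620
step 9 (expiry): payoffs max(K−S,0) = 47.6022 41.5458 33.4157 22.5018 7.8510 0.0000 0.0000 0.0000 0.0000 0.0000
step 8: (k=8,j=0): S=20.4935, K−S=44.7965, hold=44.5486 ⇒ V=44.7965 exercise | (k=8,j=1): S=27.5105, K−S=37.7795, hold=37.5315 ⇒ V=37.7795 exercise | (k=8,j=2): S=36.9302, K−S=28.3598, hold=28.1118 ⇒ V=28.3598 exercise | (k=8,j=3): S=49.5753, K−S=15.7147, hold=15.4668 ⇒ V=15.7147 exercise | (k=8,j=4): S=66.5500, K−S=0.0000, hold=4.0971 ⇒ V=4.0971 continue | (k=8,j=5): S=89.3369, K−S=0.0000, hold=0.0000 ⇒ V=0.0000 continue | (k=8,j=6): S=119.9262, K−S=0.0000, hold=0.0000 ⇒ V=0.0000 continue | (k=8,j=7): S=160.9893, K−S=0.0000, hold=0.0000 ⇒ V=0.0000 continue | (k=8,j=8): S=216.1126, K−S=0.0000, hold=0.0000 ⇒ V=0.0000 continue  boundary S*=49.5753
step 7: (k=7,j=0): S=23.7442, K−S=41.5458, hold=41.2979 ⇒ V=41.5458 exercise | (k=7,j=1): S=31.8743, K−S=33.4157, hold=33.1678 ⇒ V=33.4157 exercise | (k=7,j=2): S=42.7882, K−S=22.5018, hold=22.2539 ⇒ V=22.5018 exercise | (k=7,j=3): S=57.4390, K−S=7.8510, hold=10.1443 ⇒ V=10.1443 continue | (k=7,j=4): S=77.1062, K−S=0.0000, hold=2.1381 ⇒ V=2.1381 continue | (k=7,j=5): S=103.5077, K−S=0.0000, hold=0.0000 ⇒ V=0.0000 continue | (k=7,j=6): S=138.9490, K−S=0.0000, hold=0.0000 ⇒ V=0.0000 continue | (k=7,j=7): S=186.5256, K−S=0.0000, hold=0.0000 ⇒ V=0.0000 continue  boundary S*=42.7882
step 6: (k=6,j=0): S=27.5105, K−S=37.7795, hold=37.5315 ⇒ V=37.7795 exercise | (k=6,j=1): S=36.9302, K−S=28.3598, hold=28.1118 ⇒ V=28.3598 exercise | (k=6,j=2): S=49.5753, K−S=15.7147, hold=16.5546 ⇒ V=16.5546 continue | (k=6,j=3): S=66.5500, K−S=0.0000, hold=6.3080 ⇒ V=6.3080 continue | (k=6,j=4): S=89.3369, K−S=0.0000, hold=1.1158 ⇒ V=1.1158 continue | (k=6,j=5): S=119.9262, K−S=0.0000, hold=0.0000 ⇒ V=0.0000 continue | (k=6,j=6): S=160.9893, K−S=0.0000, hold=0.0000 ⇒ V=0.0000 continue  boundary S*=36.9302
step 5: (k=5,j=0): S=31.8743, K−S=33.4157, hold=33.1678 ⇒ V=33.4157 exercise | (k=5,j=1): S=42.7882, K−S=22.5018, hold=22.6523 ⇒ V=22.6523 continue | (k=5,j=2): S=57.4390, K−S=7.8510, hold=11.6313 ⇒ V=11.6313 continue | (k=5,j=3): S=77.1062, K−S=0.0000, hold=3.8211 ⇒ V=3.8211 continue | (k=5,j=4): S=103.5077, K−S=0.0000, hold=0.5823 ⇒ V=0.5823 continue | (k=5,j=5): S=138.9490, K−S=0.0000, hold=0.0000 ⇒ V=0.0000 continue  boundary S*=31.8743
step 4: (k=4,j=0): S=36.9302, K−S=28.3598, hold=28.1832 ⇒ V=28.3598 exercise | (k=4,j=1): S=49.5753, K−S=15.7147, hold=17.3385 ⇒ V=17.3385 continue | (k=4,j=2): S=66.5500, K−S=0.0000, hold=7.8824 ⇒ V=7.8824 continue | (k=4,j=3): S=89.3369, K−S=0.0000, hold=2.2703 ⇒ V=2.2703 continue | (k=4,j=4): S=119.9262, K−S=0.0000, hold=0.3039 ⇒ V=0.3039 continue  boundary S*=36.9302
step 3: (k=3,j=0): S=42.7882, K−S=22.5018, hold=23.0242 ⇒ V=23.0242 continue | (k=3,j=1): S=57.4390, K−S=7.8510, hold=12.7872 ⇒ V=12.7872 continue | (k=3,j=2): S=77.1062, K−S=0.0000, hold=5.1904 ⇒ V=5.1904 continue | (k=3,j=3): S=103.5077, K−S=0.0000, hold=1.3289 ⇒ V=1.3289 continue  boundary S*=-
step 2: (k=2,j=0): S=49.5753, K−S=15.7147, hold=18.0808 ⇒ V=18.0808 continue | (k=2,j=1): S=66.5500, K−S=0.0000, hold=9.1351 ⇒ V=9.1351 continue | (k=2,j=2): S=89.3369, K−S=0.0000, hold=3.3390 ⇒ V=3.3390 continue  boundary S*=-
step 1: (k=1,j=0): S=57.4390, K−S=7.8510, hold=13.7688 ⇒ V=13.7688 continue | (k=1,j=1): S=77.1062, K−S=0.0000, hold=6.3510 ⇒ V=6.3510 continue  boundary S*=-
step 0: (k=0,j=0): S=66.5500, K−S=0.0000, hold=10.1979 ⇒ V=10.1979 continue  boundary S*=-

price = 10.1979
boundary = - - - - 36.9302 31.8743 36.9302 42.7882 49.5753
tree:
10.1979
13.7688 6.3510
18.0808 9.1351 3.3390
23.0242 12.7872 5.1904 1.3289
28.3598 17.3385 7.8824 2.2703 0.3039
33.4157 22.6523 11.6313 3.8211 0.5823 0.0000
37.7795 28.3598 16.5546 6.3080 1.1158 0.0000 0.0000
41.5458 33.4157 22.5018 10.1443 2.1381 0.0000 0.0000 0.0000
44.7965 37.7795 28.3598 15.7147 4.0971 0.0000 0.0000 0.0000 0.0000
47.6022 41.5458 33.4157 22.5018 7.8510 0.0000 0.0000 0.0000 0.0000 0.0000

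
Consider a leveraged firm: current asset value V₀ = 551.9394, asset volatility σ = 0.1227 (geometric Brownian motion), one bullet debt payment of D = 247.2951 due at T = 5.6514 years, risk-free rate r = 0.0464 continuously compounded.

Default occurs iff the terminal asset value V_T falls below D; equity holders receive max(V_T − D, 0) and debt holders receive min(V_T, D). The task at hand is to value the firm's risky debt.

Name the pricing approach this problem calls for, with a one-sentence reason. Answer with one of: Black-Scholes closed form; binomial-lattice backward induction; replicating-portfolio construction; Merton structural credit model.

framework: Merton structural credit model

Key observation: assets follow a GBM and default happens iff V_T < 247.2951; valuing claims on that split (equity as a call, risky debt as the residual) is the structural model's definition.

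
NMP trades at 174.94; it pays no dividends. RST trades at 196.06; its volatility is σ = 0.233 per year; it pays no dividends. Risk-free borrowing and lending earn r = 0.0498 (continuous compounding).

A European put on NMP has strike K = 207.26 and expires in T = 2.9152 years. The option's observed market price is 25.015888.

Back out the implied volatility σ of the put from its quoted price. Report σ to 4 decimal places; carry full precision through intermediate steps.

At σ = 0.1898 the Black–Scholes value reproduces the quote:
σ√T = 0.1898·√2.9152 = 0.324064
d₁ = (ln(S/K) + (r+σ²/2)T) / (σ√T) = (ln(174.94/207.26) + (0.0498+0.1898²/2)·2.9152) / 0.324064 = (-0.169531 + 0.197686) / 0.324064 = 0.086880
d₂ = d₁ − σ√T = 0.086880 − 0.324064 = -0.237184
e^{−rT} = 0.864869
N(−d₁) = 0.465383,  N(−d₂) = 0.593743
V = K·e^{−rT}·N(−d₂) − S·N(−d₁) = 106.430077 − 81.414189 = 25.015888 (matching the quote); vega is positive throughout, so no other σ reproduces this price

sigma = 0.1898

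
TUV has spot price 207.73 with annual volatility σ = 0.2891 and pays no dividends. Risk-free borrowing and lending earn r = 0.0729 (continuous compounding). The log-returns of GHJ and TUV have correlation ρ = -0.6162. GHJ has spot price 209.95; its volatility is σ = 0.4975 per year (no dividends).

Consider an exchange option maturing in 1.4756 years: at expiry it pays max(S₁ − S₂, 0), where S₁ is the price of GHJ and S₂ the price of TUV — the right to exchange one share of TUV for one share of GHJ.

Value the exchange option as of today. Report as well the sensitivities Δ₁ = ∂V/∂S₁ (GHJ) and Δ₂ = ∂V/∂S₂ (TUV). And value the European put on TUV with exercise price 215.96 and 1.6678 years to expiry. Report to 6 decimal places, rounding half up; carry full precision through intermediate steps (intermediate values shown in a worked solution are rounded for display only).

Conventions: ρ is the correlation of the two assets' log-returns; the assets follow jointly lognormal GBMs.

exchange price = 71.079711
Δ1 = 0.671954
Δ2 = -0.336962
price(TUV put K=215.96) = 22.007260

σ_eff = √(σ₁² + σ₂² − 2ρσ₁σ₂) = √(0.4975² + 0.2891² − 2·-0.6162·0.4975·0.2891) = 0.712978
d₁ = (ln(S₁/S₂) + (q₂ − q₁ + σ_eff²/2)T) / (σ_eff√T) = (ln(209.95/207.73) + (0.0 − 0.0 + 0.254169)·1.4756) / 0.866085 = 0.445316
d₂ = d₁ − σ_eff√T = 0.445316 − 0.866085 = -0.420769
N(d₁) = 0.671954,  N(d₂) = 0.336962
V = S₁·e^{−q₁T}·N(d₁) − S₂·e^{−q₂T}·N(d₂) = 141.076835 − 69.997124 = 71.079711
Δ₁ = e^{−q₁T}·N(d₁) = 0.671954;  Δ₂ = −e^{−q₂T}·N(d₂) = -0.336962
[vanilla: TUV put K=215.96]
σ√T = 0.2891·√1.6678 = 0.373353
d₁ = (ln(S/K) + (r+σ²/2)T) / (σ√T) = (ln(207.73/215.96) + (0.0729+0.2891²/2)·1.6678) / 0.373353 = (-0.038854 + 0.191279) / 0.373353 = 0.408259
d₂ = d₁ − σ√T = 0.408259 − 0.373353 = 0.034906
e^{−rT} = 0.885518
N(−d₁) = 0.341542,  N(−d₂) = 0.486077
price = K·e^{−rT}·N(−d₂) − S·N(−d₁) = 92.955717 − 70.948457 = 22.007260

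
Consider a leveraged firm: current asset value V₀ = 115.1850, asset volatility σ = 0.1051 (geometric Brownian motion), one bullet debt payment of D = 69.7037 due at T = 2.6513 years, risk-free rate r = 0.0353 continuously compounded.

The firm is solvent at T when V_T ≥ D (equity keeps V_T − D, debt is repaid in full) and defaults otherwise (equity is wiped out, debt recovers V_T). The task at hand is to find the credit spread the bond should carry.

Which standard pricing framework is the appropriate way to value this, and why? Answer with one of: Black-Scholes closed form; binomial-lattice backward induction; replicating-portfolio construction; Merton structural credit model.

Key observation: with the firm-asset dynamics (V₀ = 115.1850) and a single zero-coupon liability of face 69.7037 given, debt value, spread, and default probability all derive from the option view of the balance sheet.

framework: Merton structural credit model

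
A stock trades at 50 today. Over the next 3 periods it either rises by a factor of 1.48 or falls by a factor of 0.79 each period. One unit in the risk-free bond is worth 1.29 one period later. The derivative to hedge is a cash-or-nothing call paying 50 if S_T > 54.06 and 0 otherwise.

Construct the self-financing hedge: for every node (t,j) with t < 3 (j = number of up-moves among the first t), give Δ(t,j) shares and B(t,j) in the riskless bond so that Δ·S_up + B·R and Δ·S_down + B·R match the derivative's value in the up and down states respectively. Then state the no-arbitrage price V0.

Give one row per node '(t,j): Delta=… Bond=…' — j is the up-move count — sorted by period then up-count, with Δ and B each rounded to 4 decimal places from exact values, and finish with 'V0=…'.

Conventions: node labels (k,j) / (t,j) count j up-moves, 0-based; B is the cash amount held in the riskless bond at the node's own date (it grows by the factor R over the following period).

(0,0): Delta=0.3476 Bond=1.5882
(1,0): Delta=1.0305 Bond=-24.9281
(1,1): Delta=0.2090 Bond=12.3000
(2,0): Delta=0.0000 Bond=0.0000
(2,1): Delta=1.2395 Bond=-44.3770
(2,2): Delta=0.0000 Bond=38.7597
V0=18.9661

Under the risk-neutral measure, an up-move has probability p* = (R−d)/(u−d) = 0.7246 and values discount at R = 1.29.
At maturity the claim pays: V(3,0)=0.0000, V(3,1)=0.0000, V(3,2)=50.0000, V(3,3)=50.0000
  t=2,j=0: stock 31.2050 → up 46.1834 (V=0.0000), down 24.6520 (V=0.0000). Price 0.0000; hedge Δ=0.0000, bond B=0.0000.
  t=2,j=1: stock 58.4600 → up 86.5208 (V=50.0000), down 46.1834 (V=0.0000). Price 28.0867; hedge Δ=1.2395, bond B=-44.3770.
  t=2,j=2: stock 109.5200 → up 162.0896 (V=50.0000), down 86.5208 (V=50.0000). Price 38.7597; hedge Δ=0.0000, bond B=38.7597.
  t=1,j=0: stock 39.5000 → up 58.4600 (V=28.0867), down 31.2050 (V=0.0000). Price 15.7773; hedge Δ=1.0305, bond B=-24.9281.
  t=1,j=1: stock 74.0000 → up 109.5200 (V=38.7597), down 58.4600 (V=28.0867). Price 27.7680; hedge Δ=0.2090, bond B=12.3000.
  t=0,j=0: stock 50.0000 → up 74.0000 (V=27.7680), down 39.5000 (V=15.7773). Price 18.9661; hedge Δ=0.3476, bond B=1.5882.
As a check, the time-0 holding Δ(0,0)·S0 + B(0,0) comes to 18.9661 — exactly V0.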